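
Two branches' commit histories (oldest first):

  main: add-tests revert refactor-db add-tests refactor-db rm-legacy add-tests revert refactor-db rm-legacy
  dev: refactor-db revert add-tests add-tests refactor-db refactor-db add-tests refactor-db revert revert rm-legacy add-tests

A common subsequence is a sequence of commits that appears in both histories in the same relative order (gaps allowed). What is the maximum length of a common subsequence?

6

Pick add-tests [1,4] → refactor-db [3,6] → add-tests [4,7] → refactor-db [5,8] → rm-legacy [6,11] → add-tests [7,12]; all 6 commits appear in both, in order, and the DP table's final entry dp[10][12] is also 6, so no common subsequence is longer.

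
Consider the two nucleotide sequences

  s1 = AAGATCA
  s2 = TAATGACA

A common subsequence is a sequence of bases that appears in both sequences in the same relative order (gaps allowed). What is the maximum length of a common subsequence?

6

Let dp[i][j] be the LCS length of the first i bases of s1 and the first j bases of s2. dp[i][j] = dp[i-1][j-1]+1 when the i-th and j-th bases match, else max(dp[i-1][j], dp[i][j-1]).
    ·  T  A  A  T  G  A  C  A
 ·  0  0  0  0  0  0  0  0  0
 A  0  0  1  1  1  1  1  1  1
 A  0  0  1  2  2  2  2  2  2
 G  0  0  1  2  2  3  3  3  3
 A  0  0  1  2  2  3  4  4  4
 T  0  1  1  2  3  3  4  4  4
 C  0  1  1  2  3  3  4  5  5
 A  0  1  2  2  3  3  4  5  6
dp[7][8] = 6. One LCS (by backtracking along matches): AAGACA.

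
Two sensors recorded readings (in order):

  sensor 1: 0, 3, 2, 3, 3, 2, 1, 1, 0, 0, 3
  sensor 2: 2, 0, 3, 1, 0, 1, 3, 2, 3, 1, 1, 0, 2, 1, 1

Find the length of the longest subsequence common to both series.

7

Match 0 (sensor 1 #1, sensor 2 #5), 3 (sensor 1 #2, sensor 2 #7), 2 (sensor 1 #3, sensor 2 #8), 3 (sensor 1 #4, sensor 2 #9), 2 (sensor 1 #6, sensor 2 #13), 1 (sensor 1 #7, sensor 2 #14), 1 (sensor 1 #8, sensor 2 #15) — 7 values in the same relative order in both. Since dp[11][15] = 7, nothing longer is possible.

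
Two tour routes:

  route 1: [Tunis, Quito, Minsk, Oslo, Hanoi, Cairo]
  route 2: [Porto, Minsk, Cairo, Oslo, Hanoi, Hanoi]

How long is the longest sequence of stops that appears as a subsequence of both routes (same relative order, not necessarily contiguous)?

One common subsequence of length 3: Minsk (route 1 #3, route 2 #2), Oslo (route 1 #4, route 2 #4), Hanoi (route 1 #5, route 2 #6), and the DP table's final entry dp[6][6] is also 3, so no common subsequence is longer.

3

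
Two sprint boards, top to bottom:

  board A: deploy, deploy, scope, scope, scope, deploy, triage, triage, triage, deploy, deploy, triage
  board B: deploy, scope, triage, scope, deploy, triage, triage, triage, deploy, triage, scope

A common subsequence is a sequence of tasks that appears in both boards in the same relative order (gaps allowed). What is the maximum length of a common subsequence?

Taking deploy (board A #2, board B #1) → scope (board A #3, board B #2) → scope (board A #5, board B #4) → deploy (board A #6, board B #5) → triage (board A #7, board B #6) → triage (board A #8, board B #7) → triage (board A #9, board B #8) → deploy (board A #11, board B #9) → triage (board A #12, board B #10) gives a common subsequence of length 9. dp[12][11] = 9 confirms this is the maximum.

9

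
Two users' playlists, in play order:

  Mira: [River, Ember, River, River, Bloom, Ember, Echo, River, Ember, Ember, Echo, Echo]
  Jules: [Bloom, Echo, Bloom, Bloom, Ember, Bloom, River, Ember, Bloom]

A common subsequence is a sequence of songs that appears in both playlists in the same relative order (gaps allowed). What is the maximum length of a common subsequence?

Pick Ember (Mira #2, Jules #5), then Bloom (Mira #5, Jules #6), then River (Mira #8, Jules #7), then Ember (Mira #9, Jules #8); all 4 songs appear in both, in order. The LCS DP gives dp[12][9] = 4, so this is optimal.

4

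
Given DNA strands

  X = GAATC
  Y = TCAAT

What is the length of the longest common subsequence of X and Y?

3

Pick A (X #2, Y #3); then A (X #3, Y #4); then T (X #4, Y #5); all 3 bases appear in both, in order. Since dp[5][5] = 3, nothing longer is possible.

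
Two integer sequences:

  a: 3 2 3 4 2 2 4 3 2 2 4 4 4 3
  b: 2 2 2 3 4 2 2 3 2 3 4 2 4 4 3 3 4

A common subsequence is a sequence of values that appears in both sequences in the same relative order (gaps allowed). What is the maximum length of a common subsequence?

Pick 2 (a #2, b #3), then 3 (a #3, b #4), then 4 (a #4, b #5), then 2 (a #5, b #6), then 2 (a #6, b #7), then 3 (a #8, b #8), then 2 (a #9, b #9), then 2 (a #10, b #12), then 4 (a #11, b #13), then 4 (a #12, b #14), then 4 (a #13, b #17); all 11 values appear in both, in order. dp[14][17] = 11 confirms this is the maximum.

11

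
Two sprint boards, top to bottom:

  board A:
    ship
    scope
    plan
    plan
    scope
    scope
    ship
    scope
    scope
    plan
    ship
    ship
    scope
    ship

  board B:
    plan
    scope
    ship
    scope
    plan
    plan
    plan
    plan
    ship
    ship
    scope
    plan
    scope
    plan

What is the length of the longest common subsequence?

One common subsequence of length 8: ship (board A #1, board B #3), scope (board A #2, board B #4), plan (board A #3, board B #7), plan (board A #4, board B #8), ship (board A #7, board B #10), scope (board A #8, board B #11), scope (board A #9, board B #13), plan (board A #10, board B #14), and the DP table's final entry dp[14][14] is also 8, so no common subsequence is longer.

8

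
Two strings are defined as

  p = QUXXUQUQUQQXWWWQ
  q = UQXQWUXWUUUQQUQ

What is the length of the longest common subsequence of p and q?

9

Match Q [1,4], then U [2,6], then X [3,7], then U [5,9], then U [7,10], then U [9,11], then Q [10,12], then Q [11,13], then Q [16,15] — 9 characters in the same relative order in both. Since dp[16][15] = 9, nothing longer is possible.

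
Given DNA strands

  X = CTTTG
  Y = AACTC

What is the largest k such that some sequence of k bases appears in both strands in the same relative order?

Let dp[i][j] be the LCS length of the first i bases of X and the first j bases of Y. dp[i][j] = dp[i-1][j-1]+1 when the i-th and j-th bases match, else max(dp[i-1][j], dp[i][j-1]).
    ·  A  A  C  T  C
 ·  0  0  0  0  0  0
 C  0  0  0  1  1  1
 T  0  0  0  1  2  2
 T  0  0  0  1  2  2
 T  0  0  0  1  2  2
 G  0  0  0  1  2  2
dp[5][5] = 2. One LCS (by backtracking along matches): CT.

2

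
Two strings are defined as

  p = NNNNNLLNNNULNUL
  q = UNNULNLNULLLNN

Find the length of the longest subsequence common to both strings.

Match N [1,2]; then N [2,3]; then N [3,6]; then N [4,8]; then L [6,11]; then L [7,12]; then N [10,13]; then N [13,14] — 8 characters in the same relative order in both. The LCS DP gives dp[15][14] = 8, so this is optimal.

8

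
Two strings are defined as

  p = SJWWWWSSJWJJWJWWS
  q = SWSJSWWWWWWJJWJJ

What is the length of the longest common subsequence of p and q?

Match S at p[1]=q[3], then J at p[2]=q[4], then W at p[3]=q[7], then W at p[4]=q[8], then W at p[5]=q[9], then W at p[6]=q[10], then W at p[10]=q[11], then J at p[11]=q[12], then J at p[12]=q[13], then W at p[13]=q[14], then J at p[14]=q[16] — 11 characters in the same relative order in both, and the DP table's final entry dp[17][16] is also 11, so no common subsequence is longer.

11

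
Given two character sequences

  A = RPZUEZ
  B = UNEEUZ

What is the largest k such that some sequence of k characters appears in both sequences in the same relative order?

One common subsequence of length 3: U [4,1], then E [5,4], then Z [6,6]. dp[6][6] = 3 confirms this is the maximum.

3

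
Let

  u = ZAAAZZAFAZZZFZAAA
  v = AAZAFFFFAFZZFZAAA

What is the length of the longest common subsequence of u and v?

13

Pick A at u[3]=v[1]; then A at u[4]=v[2]; then Z at u[6]=v[3]; then A at u[7]=v[4]; then F at u[8]=v[8]; then A at u[9]=v[9]; then Z at u[11]=v[11]; then Z at u[12]=v[12]; then F at u[13]=v[13]; then Z at u[14]=v[14]; then A at u[15]=v[15]; then A at u[16]=v[16]; then A at u[17]=v[17]; all 13 characters appear in both, in order. The LCS DP gives dp[17][17] = 13, so this is optimal.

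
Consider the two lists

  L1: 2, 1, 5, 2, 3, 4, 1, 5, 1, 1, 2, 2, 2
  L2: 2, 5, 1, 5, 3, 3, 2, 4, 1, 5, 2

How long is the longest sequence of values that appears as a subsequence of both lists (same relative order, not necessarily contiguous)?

8

Pick 2 at L1[1]=L2[1] → 1 at L1[2]=L2[3] → 5 at L1[3]=L2[4] → 2 at L1[4]=L2[7] → 4 at L1[6]=L2[8] → 1 at L1[7]=L2[9] → 5 at L1[8]=L2[10] → 2 at L1[13]=L2[11]; all 8 values appear in both, in order, and the DP table's final entry dp[13][11] is also 8, so no common subsequence is longer.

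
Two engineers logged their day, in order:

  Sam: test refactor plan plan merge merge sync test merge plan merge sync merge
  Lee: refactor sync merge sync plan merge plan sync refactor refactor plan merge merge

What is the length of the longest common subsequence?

7

Match refactor [2,1] → plan [3,5] → plan [4,7] → sync [7,8] → plan [10,11] → merge [11,12] → merge [13,13] — 7 tasks in the same relative order in both, and the DP table's final entry dp[13][13] is also 7, so no common subsequence is longer.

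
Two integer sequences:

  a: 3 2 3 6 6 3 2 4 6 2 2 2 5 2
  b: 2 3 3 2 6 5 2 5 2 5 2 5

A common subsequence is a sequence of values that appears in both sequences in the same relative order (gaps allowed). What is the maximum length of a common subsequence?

9

Pick 2 [2,1]; then 3 [3,2]; then 3 [6,3]; then 2 [7,4]; then 6 [9,5]; then 2 [10,7]; then 2 [11,9]; then 2 [12,11]; then 5 [13,12]; all 9 values appear in both, in order. dp[14][12] = 9 confirms this is the maximum.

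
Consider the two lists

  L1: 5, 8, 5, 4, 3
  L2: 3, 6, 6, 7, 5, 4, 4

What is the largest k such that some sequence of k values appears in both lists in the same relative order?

Let dp[i][j] be the LCS length of the first i values of L1 and the first j values of L2. dp[i][j] = dp[i-1][j-1]+1 when the i-th and j-th values match, else max(dp[i-1][j], dp[i][j-1]).
    ·  3  6  6  7  5  4  4
 ·  0  0  0  0  0  0  0  0
 5  0  0  0  0  0  1  1  1
 8  0  0  0  0  0  1  1  1
 5  0  0  0  0  0  1  1  1
 4  0  0  0  0  0  1  2  2
 3  0  1  1  1  1  1  2  2
dp[5][7] = 2. One LCS (by backtracking along matches): 5, 4.

2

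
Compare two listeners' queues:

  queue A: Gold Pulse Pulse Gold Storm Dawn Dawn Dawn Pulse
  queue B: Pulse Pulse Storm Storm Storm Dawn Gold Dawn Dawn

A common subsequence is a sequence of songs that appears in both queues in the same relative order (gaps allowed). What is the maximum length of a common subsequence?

Pick Pulse (queue A #2, queue B #1), then Pulse (queue A #3, queue B #2), then Storm (queue A #5, queue B #5), then Dawn (queue A #6, queue B #6), then Dawn (queue A #7, queue B #8), then Dawn (queue A #8, queue B #9); all 6 songs appear in both, in order. Since dp[9][9] = 6, nothing longer is possible.

6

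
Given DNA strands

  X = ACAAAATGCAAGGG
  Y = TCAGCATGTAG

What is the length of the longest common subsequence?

One common subsequence of length 7: A [1,3], then C [2,5], then A [6,6], then T [7,7], then G [8,8], then A [11,10], then G [14,11]. The LCS DP gives dp[14][11] = 7, so this is optimal.

7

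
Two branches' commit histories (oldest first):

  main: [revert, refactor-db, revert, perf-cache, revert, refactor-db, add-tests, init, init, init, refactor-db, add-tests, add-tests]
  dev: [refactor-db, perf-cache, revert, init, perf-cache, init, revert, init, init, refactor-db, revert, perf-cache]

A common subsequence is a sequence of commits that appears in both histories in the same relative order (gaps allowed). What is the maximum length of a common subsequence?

One common subsequence of length 7: refactor-db (main #2, dev #1) → revert (main #3, dev #3) → perf-cache (main #4, dev #5) → revert (main #5, dev #7) → init (main #9, dev #8) → init (main #10, dev #9) → refactor-db (main #11, dev #10). dp[13][12] = 7 confirms this is the maximum.

7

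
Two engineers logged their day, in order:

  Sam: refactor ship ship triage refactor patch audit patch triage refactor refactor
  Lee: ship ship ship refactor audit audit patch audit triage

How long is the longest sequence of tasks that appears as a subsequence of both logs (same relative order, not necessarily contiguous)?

6

One common subsequence of length 6: ship [2,2], then ship [3,3], then refactor [5,4], then patch [6,7], then audit [7,8], then triage [9,9]. The LCS DP gives dp[11][9] = 6, so this is optimal.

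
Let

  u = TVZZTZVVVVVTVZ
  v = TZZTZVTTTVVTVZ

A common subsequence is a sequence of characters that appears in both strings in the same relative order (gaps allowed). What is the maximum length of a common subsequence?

11

One common subsequence of length 11: T at u[1]=v[1], then Z at u[3]=v[2], then Z at u[4]=v[3], then T at u[5]=v[4], then Z at u[6]=v[5], then V at u[7]=v[6], then V at u[10]=v[10], then V at u[11]=v[11], then T at u[12]=v[12], then V at u[13]=v[13], then Z at u[14]=v[14]. Since dp[14][14] = 11, nothing longer is possible.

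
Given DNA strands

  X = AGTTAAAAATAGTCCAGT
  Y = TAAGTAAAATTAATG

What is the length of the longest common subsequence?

Pick A at X[1]=Y[3]; then G at X[2]=Y[4]; then T at X[4]=Y[5]; then A at X[5]=Y[6]; then A at X[6]=Y[7]; then A at X[7]=Y[8]; then A at X[8]=Y[9]; then A at X[9]=Y[12]; then A at X[11]=Y[13]; then T at X[13]=Y[14]; then G at X[17]=Y[15]; all 11 bases appear in both, in order. dp[18][15] = 11 confirms this is the maximum.

11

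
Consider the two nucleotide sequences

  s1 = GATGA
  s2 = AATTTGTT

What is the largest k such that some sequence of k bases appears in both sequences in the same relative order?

3

Let dp[i][j] be the LCS length of the first i bases of s1 and the first j bases of s2. dp[i][j] = dp[i-1][j-1]+1 when the i-th and j-th bases match, else max(dp[i-1][j], dp[i][j-1]).
    ·  A  A  T  T  T  G  T  T
 ·  0  0  0  0  0  0  0  0  0
 G  0  0  0  0  0  0  1  1  1
 A  0  1  1  1  1  1  1  1  1
 T  0  1  1  2  2  2  2  2  2
 G  0  1  1  2  2  2  3  3  3
 A  0  1  2  2  2  2  3  3  3
dp[5][8] = 3. One LCS (by backtracking along matches): ATG.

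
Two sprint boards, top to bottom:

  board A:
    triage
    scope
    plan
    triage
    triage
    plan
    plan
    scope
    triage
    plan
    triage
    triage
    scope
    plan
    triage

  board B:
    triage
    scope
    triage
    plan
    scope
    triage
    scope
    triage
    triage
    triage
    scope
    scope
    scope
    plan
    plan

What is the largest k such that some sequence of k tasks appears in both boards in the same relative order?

10

Pick triage (board A #1, board B #1), then scope (board A #2, board B #2), then plan (board A #3, board B #4), then triage (board A #5, board B #6), then scope (board A #8, board B #7), then triage (board A #9, board B #8), then triage (board A #11, board B #9), then triage (board A #12, board B #10), then scope (board A #13, board B #13), then plan (board A #14, board B #15); all 10 tasks appear in both, in order, and the DP table's final entry dp[15][15] is also 10, so no common subsequence is longer.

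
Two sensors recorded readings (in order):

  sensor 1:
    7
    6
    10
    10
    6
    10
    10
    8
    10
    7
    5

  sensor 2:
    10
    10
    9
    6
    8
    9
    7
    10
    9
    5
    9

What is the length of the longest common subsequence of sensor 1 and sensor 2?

Match 10 (sensor 1 #3, sensor 2 #1), then 10 (sensor 1 #4, sensor 2 #2), then 6 (sensor 1 #5, sensor 2 #4), then 8 (sensor 1 #8, sensor 2 #5), then 10 (sensor 1 #9, sensor 2 #8), then 5 (sensor 1 #11, sensor 2 #10) — 6 values in the same relative order in both. The LCS DP gives dp[11][11] = 6, so this is optimal.

6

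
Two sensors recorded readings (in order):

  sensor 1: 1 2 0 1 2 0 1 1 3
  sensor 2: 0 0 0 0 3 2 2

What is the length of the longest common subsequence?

3

One common subsequence of length 3: 0 [3,3] → 0 [6,4] → 3 [9,5]. Since dp[9][7] = 3, nothing longer is possible.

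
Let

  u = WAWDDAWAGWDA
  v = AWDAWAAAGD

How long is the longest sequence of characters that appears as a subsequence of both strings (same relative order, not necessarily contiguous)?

Match A (u #2, v #1) → W (u #3, v #2) → D (u #5, v #3) → A (u #6, v #4) → W (u #7, v #5) → A (u #8, v #8) → G (u #9, v #9) → D (u #11, v #10) — 8 characters in the same relative order in both. The LCS DP gives dp[12][10] = 8, so this is optimal.

8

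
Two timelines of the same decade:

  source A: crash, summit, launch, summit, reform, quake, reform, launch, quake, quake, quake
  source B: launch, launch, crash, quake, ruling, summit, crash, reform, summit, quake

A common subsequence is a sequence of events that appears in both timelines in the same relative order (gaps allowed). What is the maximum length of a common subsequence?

4

Taking crash (source A #1, source B #3); then summit (source A #2, source B #6); then summit (source A #4, source B #9); then quake (source A #11, source B #10) gives a common subsequence of length 4. dp[11][10] = 4 confirms this is the maximum.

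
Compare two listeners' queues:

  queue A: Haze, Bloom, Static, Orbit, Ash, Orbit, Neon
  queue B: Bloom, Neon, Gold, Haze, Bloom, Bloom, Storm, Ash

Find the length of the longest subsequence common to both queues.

3

Match Haze at queue A[1]=queue B[4], Bloom at queue A[2]=queue B[6], Ash at queue A[5]=queue B[8] — 3 songs in the same relative order in both. dp[7][8] = 3 confirms this is the maximum.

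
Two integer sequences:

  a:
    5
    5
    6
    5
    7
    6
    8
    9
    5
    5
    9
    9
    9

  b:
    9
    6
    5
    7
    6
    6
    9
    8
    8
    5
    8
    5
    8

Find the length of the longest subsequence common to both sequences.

Taking 6 (a #3, b #2) → 5 (a #4, b #3) → 7 (a #5, b #4) → 6 (a #6, b #6) → 8 (a #7, b #9) → 5 (a #9, b #10) → 5 (a #10, b #12) gives a common subsequence of length 7. Since dp[13][13] = 7, nothing longer is possible.

7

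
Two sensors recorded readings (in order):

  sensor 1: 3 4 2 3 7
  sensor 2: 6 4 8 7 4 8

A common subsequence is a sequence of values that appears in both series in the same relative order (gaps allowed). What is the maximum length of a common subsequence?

Match 4 [2,2] → 7 [5,4] — 2 values in the same relative order in both. Since dp[5][6] = 2, nothing longer is possible.

2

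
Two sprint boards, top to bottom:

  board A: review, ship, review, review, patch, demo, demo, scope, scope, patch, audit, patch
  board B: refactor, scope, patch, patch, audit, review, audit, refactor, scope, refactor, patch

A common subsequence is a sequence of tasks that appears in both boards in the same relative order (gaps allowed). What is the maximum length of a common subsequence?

4

Pick patch [5,3] → patch [10,4] → audit [11,7] → patch [12,11]; all 4 tasks appear in both, in order, and the DP table's final entry dp[12][11] is also 4, so no common subsequence is longer.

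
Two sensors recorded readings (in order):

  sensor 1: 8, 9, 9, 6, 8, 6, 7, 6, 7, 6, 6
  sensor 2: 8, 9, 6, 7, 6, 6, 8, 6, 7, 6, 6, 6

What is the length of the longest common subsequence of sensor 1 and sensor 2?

Let dp[i][j] be the LCS length of the first i values of sensor 1 and the first j values of sensor 2. dp[i][j] = dp[i-1][j-1]+1 when the i-th and j-th values match, else max(dp[i-1][j], dp[i][j-1]).
    ·  8  9  6  7  6  6  8  6  7  6  6  6
 ·  0  0  0  0  0  0  0  0  0  0  0  0  0
 8  0  1  1  1  1  1  1  1  1  1  1  1  1
 9  0  1  2  2  2  2  2  2  2  2  2  2  2
 9  0  1  2  2  2  2  2  2  2  2  2  2  2
 6  0  1  2  3  3  3  3  3  3  3  3  3  3
 8  0  1  2  3  3  3  3  4  4  4  4  4  4
 6  0  1  2  3  3  4  4  4  5  5  5  5  5
 7  0  1  2  3  4  4  4  4  5  6  6  6  6
 6  0  1  2  3  4  5  5  5  5  6  7  7  7
 7  0  1  2  3  4  5  5  5  5  6  7  7  7
 6  0  1  2  3  4  5  6  6  6  6  7  8  8
 6  0  1  2  3  4  5  6  6  7  7  7  8  9
dp[11][12] = 9. One LCS (by backtracking along matches): 8, 9, 6, 8, 6, 7, 6, 6, 6.

9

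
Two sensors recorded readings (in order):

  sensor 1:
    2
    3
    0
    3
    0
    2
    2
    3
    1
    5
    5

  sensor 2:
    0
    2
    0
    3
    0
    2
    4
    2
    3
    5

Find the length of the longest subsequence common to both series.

Pick 2 at sensor 1[1]=sensor 2[2], 0 at sensor 1[3]=sensor 2[3], 3 at sensor 1[4]=sensor 2[4], 0 at sensor 1[5]=sensor 2[5], 2 at sensor 1[6]=sensor 2[6], 2 at sensor 1[7]=sensor 2[8], 3 at sensor 1[8]=sensor 2[9], 5 at sensor 1[11]=sensor 2[10]; all 8 values appear in both, in order, and the DP table's final entry dp[11][10] is also 8, so no common subsequence is longer.

8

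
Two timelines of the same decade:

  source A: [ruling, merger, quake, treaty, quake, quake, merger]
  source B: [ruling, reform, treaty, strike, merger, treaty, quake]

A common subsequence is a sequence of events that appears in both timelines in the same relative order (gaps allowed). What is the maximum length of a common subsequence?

4

Pick ruling [1,1], then merger [2,5], then treaty [4,6], then quake [6,7]; all 4 events appear in both, in order. dp[7][7] = 4 confirms this is the maximum.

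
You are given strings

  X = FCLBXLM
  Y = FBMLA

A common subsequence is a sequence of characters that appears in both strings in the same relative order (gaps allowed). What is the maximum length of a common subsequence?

Pick F (X #1, Y #1); then B (X #4, Y #2); then L (X #6, Y #4); all 3 characters appear in both, in order. dp[7][5] = 3 confirms this is the maximum.

3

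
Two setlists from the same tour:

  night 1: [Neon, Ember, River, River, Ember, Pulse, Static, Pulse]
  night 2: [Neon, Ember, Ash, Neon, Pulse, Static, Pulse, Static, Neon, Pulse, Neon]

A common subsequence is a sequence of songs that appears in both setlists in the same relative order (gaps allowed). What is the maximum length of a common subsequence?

5

Pick Neon (night 1 #1, night 2 #1), then Ember (night 1 #2, night 2 #2), then Pulse (night 1 #6, night 2 #7), then Static (night 1 #7, night 2 #8), then Pulse (night 1 #8, night 2 #10); all 5 songs appear in both, in order. Since dp[8][11] = 5, nothing longer is possible.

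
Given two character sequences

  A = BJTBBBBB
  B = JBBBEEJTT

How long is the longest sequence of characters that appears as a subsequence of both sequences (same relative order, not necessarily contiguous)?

Let dp[i][j] be the LCS length of the first i characters of A and the first j characters of B. dp[i][j] = dp[i-1][j-1]+1 when the i-th and j-th characters match, else max(dp[i-1][j], dp[i][j-1]).
    ·  J  B  B  B  E  E  J  T  T
 ·  0  0  0  0  0  0  0  0  0  0
 B  0  0  1  1  1  1  1  1  1  1
 J  0  1  1  1  1  1  1  2  2  2
 T  0  1  1  1  1  1  1  2  3  3
 B  0  1  2  2  2  2  2  2  3  3
 B  0  1  2  3  3  3  3  3  3  3
 B  0  1  2  3  4  4  4  4  4  4
 B  0  1  2  3  4  4  4  4  4  4
 B  0  1  2  3  4  4  4  4  4  4
dp[8][9] = 4. One LCS (by backtracking along matches): JBBB.

4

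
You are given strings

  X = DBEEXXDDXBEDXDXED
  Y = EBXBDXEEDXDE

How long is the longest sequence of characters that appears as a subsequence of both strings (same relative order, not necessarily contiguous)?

9

Pick B [2,2]; then X [5,3]; then D [8,5]; then X [9,6]; then E [11,8]; then D [12,9]; then X [13,10]; then D [14,11]; then E [16,12]; all 9 characters appear in both, in order. Since dp[17][12] = 9, nothing longer is possible.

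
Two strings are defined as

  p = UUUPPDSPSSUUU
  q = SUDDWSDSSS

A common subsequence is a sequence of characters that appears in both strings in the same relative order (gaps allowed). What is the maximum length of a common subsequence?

One common subsequence of length 5: U (p #1, q #2) → D (p #6, q #7) → S (p #7, q #8) → S (p #9, q #9) → S (p #10, q #10). The LCS DP gives dp[13][10] = 5, so this is optimal.

5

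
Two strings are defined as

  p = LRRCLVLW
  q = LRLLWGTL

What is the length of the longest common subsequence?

5

Let dp[i][j] be the LCS length of the first i characters of p and the first j characters of q. dp[i][j] = dp[i-1][j-1]+1 when the i-th and j-th characters match, else max(dp[i-1][j], dp[i][j-1]).
    ·  L  R  L  L  W  G  T  L
 ·  0  0  0  0  0  0  0  0  0
 L  0  1  1  1  1  1  1  1  1
 R  0  1  2  2  2  2  2  2  2
 R  0  1  2  2  2  2  2  2  2
 C  0  1  2  2  2  2  2  2  2
 L  0  1  2  3  3  3  3  3  3
 V  0  1  2  3  3  3  3  3  3
 L  0  1  2  3  4  4  4  4  4
 W  0  1  2  3  4  5  5  5  5
dp[8][8] = 5. One LCS (by backtracking along matches): LRLLW.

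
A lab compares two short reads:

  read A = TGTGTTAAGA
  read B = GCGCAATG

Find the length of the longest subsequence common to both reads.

Match G [2,1], G [4,3], A [7,5], A [8,6], G [9,8] — 5 bases in the same relative order in both. dp[10][8] = 5 confirms this is the maximum.

5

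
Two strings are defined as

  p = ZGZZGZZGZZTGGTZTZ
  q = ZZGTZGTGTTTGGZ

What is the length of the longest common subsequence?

10

Taking Z [3,1], then Z [4,2], then G [5,3], then Z [7,5], then G [8,6], then T [11,7], then G [12,8], then T [14,10], then T [16,11], then Z [17,14] gives a common subsequence of length 10. dp[17][14] = 10 confirms this is the maximum.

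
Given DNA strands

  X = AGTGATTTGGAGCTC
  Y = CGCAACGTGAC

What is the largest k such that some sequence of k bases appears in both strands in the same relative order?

6

Match A (X #1, Y #5), G (X #4, Y #7), T (X #8, Y #8), G (X #10, Y #9), A (X #11, Y #10), C (X #15, Y #11) — 6 bases in the same relative order in both. The LCS DP gives dp[15][11] = 6, so this is optimal.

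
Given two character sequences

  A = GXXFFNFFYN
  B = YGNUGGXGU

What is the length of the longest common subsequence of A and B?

2

Let dp[i][j] be the LCS length of the first i characters of A and the first j characters of B. dp[i][j] = dp[i-1][j-1]+1 when the i-th and j-th characters match, else max(dp[i-1][j], dp[i][j-1]).
    ·  Y  G  N  U  G  G  X  G  U
 ·  0  0  0  0  0  0  0  0  0  0
 G  0  0  1  1  1  1  1  1  1  1
 X  0  0  1  1  1  1  1  2  2  2
 X  0  0  1  1  1  1  1  2  2  2
 F  0  0  1  1  1  1  1  2  2  2
 F  0  0  1  1  1  1  1  2  2  2
 N  0  0  1  2  2  2  2  2  2  2
 F  0  0  1  2  2  2  2  2  2  2
 F  0  0  1  2  2  2  2  2  2  2
 Y  0  1  1  2  2  2  2  2  2  2
 N  0  1  1  2  2  2  2  2  2  2
dp[10][9] = 2. One LCS (by backtracking along matches): GX.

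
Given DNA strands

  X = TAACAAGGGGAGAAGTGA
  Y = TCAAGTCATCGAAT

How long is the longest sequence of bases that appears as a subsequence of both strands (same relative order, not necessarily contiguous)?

One common subsequence of length 10: T (X #1, Y #1), then C (X #4, Y #2), then A (X #5, Y #3), then A (X #6, Y #4), then G (X #7, Y #5), then A (X #11, Y #8), then G (X #12, Y #11), then A (X #13, Y #12), then A (X #14, Y #13), then T (X #16, Y #14). Since dp[18][14] = 10, nothing longer is possible.

10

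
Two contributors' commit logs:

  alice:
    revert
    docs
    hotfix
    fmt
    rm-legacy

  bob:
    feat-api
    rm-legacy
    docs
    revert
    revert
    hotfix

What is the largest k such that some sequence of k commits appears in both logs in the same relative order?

2

Pick revert (alice #1, bob #5); then hotfix (alice #3, bob #6); all 2 commits appear in both, in order, and the DP table's final entry dp[5][6] is also 2, so no common subsequence is longer.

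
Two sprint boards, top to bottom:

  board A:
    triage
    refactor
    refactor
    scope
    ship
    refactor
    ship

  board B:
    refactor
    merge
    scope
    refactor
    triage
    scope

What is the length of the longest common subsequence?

One common subsequence of length 3: refactor [2,1], then refactor [3,4], then scope [4,6]. The LCS DP gives dp[7][6] = 3, so this is optimal.

3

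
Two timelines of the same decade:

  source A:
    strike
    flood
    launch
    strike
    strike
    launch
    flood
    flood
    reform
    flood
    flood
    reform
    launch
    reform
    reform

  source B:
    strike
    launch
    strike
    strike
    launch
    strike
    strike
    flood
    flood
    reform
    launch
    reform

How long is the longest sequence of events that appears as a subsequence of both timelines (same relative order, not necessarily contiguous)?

One common subsequence of length 10: strike (source A #1, source B #1), then launch (source A #3, source B #2), then strike (source A #4, source B #3), then strike (source A #5, source B #4), then launch (source A #6, source B #5), then flood (source A #10, source B #8), then flood (source A #11, source B #9), then reform (source A #12, source B #10), then launch (source A #13, source B #11), then reform (source A #15, source B #12). The LCS DP gives dp[15][12] = 10, so this is optimal.

10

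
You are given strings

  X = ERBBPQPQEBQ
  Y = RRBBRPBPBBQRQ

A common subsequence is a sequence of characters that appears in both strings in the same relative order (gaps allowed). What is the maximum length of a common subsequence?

7

One common subsequence of length 7: R [2,2], B [3,3], B [4,4], P [5,6], P [7,8], Q [8,11], Q [11,13]. The LCS DP gives dp[11][13] = 7, so this is optimal.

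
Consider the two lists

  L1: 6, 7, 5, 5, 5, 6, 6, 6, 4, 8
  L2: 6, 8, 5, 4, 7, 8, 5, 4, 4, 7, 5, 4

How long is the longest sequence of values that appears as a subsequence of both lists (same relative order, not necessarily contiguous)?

Match 6 [1,1] → 7 [2,5] → 5 [3,7] → 5 [5,11] → 4 [9,12] — 5 values in the same relative order in both. Since dp[10][12] = 5, nothing longer is possible.

5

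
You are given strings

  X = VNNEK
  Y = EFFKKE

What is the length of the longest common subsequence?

Match E [4,1], then K [5,5] — 2 characters in the same relative order in both. The LCS DP gives dp[5][6] = 2, so this is optimal.

2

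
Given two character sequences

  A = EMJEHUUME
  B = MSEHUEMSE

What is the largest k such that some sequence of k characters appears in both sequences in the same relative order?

6

Pick M (A #2, B #1); then E (A #4, B #3); then H (A #5, B #4); then U (A #6, B #5); then M (A #8, B #7); then E (A #9, B #9); all 6 characters appear in both, in order, and the DP table's final entry dp[9][9] is also 6, so no common subsequence is longer.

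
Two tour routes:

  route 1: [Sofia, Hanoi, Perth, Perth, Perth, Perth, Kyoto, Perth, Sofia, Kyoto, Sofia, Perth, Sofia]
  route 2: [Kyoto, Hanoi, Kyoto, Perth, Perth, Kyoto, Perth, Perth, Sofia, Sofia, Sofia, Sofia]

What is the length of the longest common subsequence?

Taking Hanoi at route 1[2]=route 2[2]; then Perth at route 1[3]=route 2[4]; then Perth at route 1[4]=route 2[5]; then Perth at route 1[5]=route 2[7]; then Perth at route 1[6]=route 2[8]; then Sofia at route 1[9]=route 2[10]; then Sofia at route 1[11]=route 2[11]; then Sofia at route 1[13]=route 2[12] gives a common subsequence of length 8. dp[13][12] = 8 confirms this is the maximum.

8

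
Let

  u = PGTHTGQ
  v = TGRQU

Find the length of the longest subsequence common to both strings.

Let dp[i][j] be the LCS length of the first i characters of u and the first j characters of v. dp[i][j] = dp[i-1][j-1]+1 when the i-th and j-th characters match, else max(dp[i-1][j], dp[i][j-1]).
    ·  T  G  R  Q  U
 ·  0  0  0  0  0  0
 P  0  0  0  0  0  0
 G  0  0  1  1  1  1
 T  0  1  1  1  1  1
 H  0  1  1  1  1  1
 T  0  1  1  1  1  1
 G  0  1  2  2  2  2
 Q  0  1  2  2  3  3
dp[7][5] = 3. One LCS (by backtracking along matches): TGQ.

3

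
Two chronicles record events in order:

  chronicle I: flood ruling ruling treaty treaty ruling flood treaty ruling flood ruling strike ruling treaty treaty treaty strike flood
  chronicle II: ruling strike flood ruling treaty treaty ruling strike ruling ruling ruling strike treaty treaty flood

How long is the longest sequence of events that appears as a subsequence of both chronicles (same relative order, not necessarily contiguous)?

One common subsequence of length 11: flood at chronicle I[1]=chronicle II[3]; then ruling at chronicle I[3]=chronicle II[4]; then treaty at chronicle I[4]=chronicle II[5]; then treaty at chronicle I[5]=chronicle II[6]; then ruling at chronicle I[6]=chronicle II[9]; then ruling at chronicle I[9]=chronicle II[10]; then ruling at chronicle I[11]=chronicle II[11]; then strike at chronicle I[12]=chronicle II[12]; then treaty at chronicle I[15]=chronicle II[13]; then treaty at chronicle I[16]=chronicle II[14]; then flood at chronicle I[18]=chronicle II[15]. The LCS DP gives dp[18][15] = 11, so this is optimal.

11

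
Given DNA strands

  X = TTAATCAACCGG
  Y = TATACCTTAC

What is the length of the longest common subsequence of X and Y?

Taking T at X[1]=Y[1]; then T at X[2]=Y[3]; then A at X[3]=Y[4]; then T at X[5]=Y[8]; then A at X[8]=Y[9]; then C at X[10]=Y[10] gives a common subsequence of length 6, and the DP table's final entry dp[12][10] is also 6, so no common subsequence is longer.

6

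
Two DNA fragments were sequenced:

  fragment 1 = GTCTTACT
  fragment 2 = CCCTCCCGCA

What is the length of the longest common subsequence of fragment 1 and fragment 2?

3

Taking G [1,8], C [3,9], A [6,10] gives a common subsequence of length 3. dp[8][10] = 3 confirms this is the maximum.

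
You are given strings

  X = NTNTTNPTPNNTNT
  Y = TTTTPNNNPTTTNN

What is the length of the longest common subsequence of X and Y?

9

Pick T (X #2, Y #1), T (X #4, Y #2), T (X #5, Y #3), T (X #8, Y #4), P (X #9, Y #5), N (X #10, Y #7), N (X #11, Y #8), T (X #12, Y #12), N (X #13, Y #14); all 9 characters appear in both, in order, and the DP table's final entry dp[14][14] is also 9, so no common subsequence is longer.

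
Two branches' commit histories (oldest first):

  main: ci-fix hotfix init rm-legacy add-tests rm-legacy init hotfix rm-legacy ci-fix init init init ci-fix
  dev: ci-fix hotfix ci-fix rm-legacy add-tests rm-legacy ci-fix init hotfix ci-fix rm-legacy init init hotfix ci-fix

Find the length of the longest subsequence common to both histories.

11

One common subsequence of length 11: ci-fix at main[1]=dev[1], hotfix at main[2]=dev[2], rm-legacy at main[4]=dev[4], add-tests at main[5]=dev[5], rm-legacy at main[6]=dev[6], init at main[7]=dev[8], hotfix at main[8]=dev[9], rm-legacy at main[9]=dev[11], init at main[11]=dev[12], init at main[12]=dev[13], ci-fix at main[14]=dev[15]. Since dp[14][15] = 11, nothing longer is possible.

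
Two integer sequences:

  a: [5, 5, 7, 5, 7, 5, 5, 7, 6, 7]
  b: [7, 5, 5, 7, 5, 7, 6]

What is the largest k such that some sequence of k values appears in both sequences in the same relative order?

6

Let dp[i][j] be the LCS length of the first i values of a and the first j values of b. dp[i][j] = dp[i-1][j-1]+1 when the i-th and j-th values match, else max(dp[i-1][j], dp[i][j-1]).
    ·  7  5  5  7  5  7  6
 ·  0  0  0  0  0  0  0  0
 5  0  0  1  1  1  1  1  1
 5  0  0  1  2  2  2  2  2
 7  0  1  1  2  3  3  3  3
 5  0  1  2  2  3  4  4  4
 7  0  1  2  2  3  4  5  5
 5  0  1  2  3  3  4  5  5
 5  0  1  2  3  3  4  5  5
 7  0  1  2  3  4  4  5  5
 6  0  1  2  3  4  4  5  6
 7  0  1  2  3  4  4  5  6
dp[10][7] = 6. One LCS (by backtracking along matches): 5, 5, 7, 5, 7, 6.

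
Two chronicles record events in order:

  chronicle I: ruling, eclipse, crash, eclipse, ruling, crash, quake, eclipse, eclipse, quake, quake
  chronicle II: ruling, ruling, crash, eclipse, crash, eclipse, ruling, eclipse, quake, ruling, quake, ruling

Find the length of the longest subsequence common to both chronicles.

One common subsequence of length 8: ruling at chronicle I[1]=chronicle II[2], eclipse at chronicle I[2]=chronicle II[4], crash at chronicle I[3]=chronicle II[5], eclipse at chronicle I[4]=chronicle II[6], ruling at chronicle I[5]=chronicle II[7], eclipse at chronicle I[9]=chronicle II[8], quake at chronicle I[10]=chronicle II[9], quake at chronicle I[11]=chronicle II[11], and the DP table's final entry dp[11][12] is also 8, so no common subsequence is longer.

8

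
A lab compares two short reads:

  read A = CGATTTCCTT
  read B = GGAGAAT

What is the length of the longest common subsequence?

3

One common subsequence of length 3: G [2,4] → A [3,6] → T [10,7]. Since dp[10][7] = 3, nothing longer is possible.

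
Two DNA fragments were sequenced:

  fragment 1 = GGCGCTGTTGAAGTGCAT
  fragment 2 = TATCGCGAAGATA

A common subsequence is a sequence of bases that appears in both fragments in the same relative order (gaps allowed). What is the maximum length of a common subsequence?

One common subsequence of length 9: C (fragment 1 #3, fragment 2 #4); then G (fragment 1 #4, fragment 2 #5); then C (fragment 1 #5, fragment 2 #6); then G (fragment 1 #10, fragment 2 #7); then A (fragment 1 #11, fragment 2 #8); then A (fragment 1 #12, fragment 2 #9); then G (fragment 1 #13, fragment 2 #10); then T (fragment 1 #14, fragment 2 #12); then A (fragment 1 #17, fragment 2 #13). Since dp[18][13] = 9, nothing longer is possible.

9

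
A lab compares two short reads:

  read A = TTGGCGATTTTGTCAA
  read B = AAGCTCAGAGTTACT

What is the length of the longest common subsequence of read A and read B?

One common subsequence of length 7: T [2,5]; then C [5,6]; then G [6,8]; then A [7,9]; then T [8,11]; then T [9,12]; then T [13,15]. dp[16][15] = 7 confirms this is the maximum.

7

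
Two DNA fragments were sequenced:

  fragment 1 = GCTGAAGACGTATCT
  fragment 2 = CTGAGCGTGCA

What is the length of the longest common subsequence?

9

Taking C at fragment 1[2]=fragment 2[1] → T at fragment 1[3]=fragment 2[2] → G at fragment 1[4]=fragment 2[3] → A at fragment 1[6]=fragment 2[4] → G at fragment 1[7]=fragment 2[5] → C at fragment 1[9]=fragment 2[6] → G at fragment 1[10]=fragment 2[7] → T at fragment 1[11]=fragment 2[8] → A at fragment 1[12]=fragment 2[11] gives a common subsequence of length 9, and the DP table's final entry dp[15][11] is also 9, so no common subsequence is longer.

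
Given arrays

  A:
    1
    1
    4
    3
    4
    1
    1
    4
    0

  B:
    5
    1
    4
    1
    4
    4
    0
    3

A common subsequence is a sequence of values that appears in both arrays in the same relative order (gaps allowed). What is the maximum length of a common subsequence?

Let dp[i][j] be the LCS length of the first i values of A and the first j values of B. dp[i][j] = dp[i-1][j-1]+1 when the i-th and j-th values match, else max(dp[i-1][j], dp[i][j-1]).
    ·  5  1  4  1  4  4  0  3
 ·  0  0  0  0  0  0  0  0  0
 1  0  0  1  1  1  1  1  1  1
 1  0  0  1  1  2  2  2  2  2
 4  0  0  1  2  2  3  3  3  3
 3  0  0  1  2  2  3  3  3  4
 4  0  0  1  2  2  3  4  4  4
 1  0  0  1  2  3  3  4  4  4
 1  0  0  1  2  3  3  4  4  4
 4  0  0  1  2  3  4  4  4  4
 0  0  0  1  2  3  4  4  5  5
dp[9][8] = 5. One LCS (by backtracking along matches): 1, 1, 4, 4, 0.

5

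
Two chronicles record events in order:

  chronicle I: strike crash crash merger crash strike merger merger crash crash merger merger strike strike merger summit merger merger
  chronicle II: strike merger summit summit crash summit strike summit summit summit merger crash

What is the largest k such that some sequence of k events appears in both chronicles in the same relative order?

6

Match strike [1,1], then merger [4,2], then crash [5,5], then strike [6,7], then merger [8,11], then crash [10,12] — 6 events in the same relative order in both. Since dp[18][12] = 6, nothing longer is possible.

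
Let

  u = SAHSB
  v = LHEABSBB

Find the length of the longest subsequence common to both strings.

3

Let dp[i][j] be the LCS length of the first i characters of u and the first j characters of v. dp[i][j] = dp[i-1][j-1]+1 when the i-th and j-th characters match, else max(dp[i-1][j], dp[i][j-1]).
    ·  L  H  E  A  B  S  B  B
 ·  0  0  0  0  0  0  0  0  0
 S  0  0  0  0  0  0  1  1  1
 A  0  0  0  0  1  1  1  1  1
 H  0  0  1  1  1  1  1  1  1
 S  0  0  1  1  1  1  2  2  2
 B  0  0  1  1  1  2  2  3  3
dp[5][8] = 3. One LCS (by backtracking along matches): ASB.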